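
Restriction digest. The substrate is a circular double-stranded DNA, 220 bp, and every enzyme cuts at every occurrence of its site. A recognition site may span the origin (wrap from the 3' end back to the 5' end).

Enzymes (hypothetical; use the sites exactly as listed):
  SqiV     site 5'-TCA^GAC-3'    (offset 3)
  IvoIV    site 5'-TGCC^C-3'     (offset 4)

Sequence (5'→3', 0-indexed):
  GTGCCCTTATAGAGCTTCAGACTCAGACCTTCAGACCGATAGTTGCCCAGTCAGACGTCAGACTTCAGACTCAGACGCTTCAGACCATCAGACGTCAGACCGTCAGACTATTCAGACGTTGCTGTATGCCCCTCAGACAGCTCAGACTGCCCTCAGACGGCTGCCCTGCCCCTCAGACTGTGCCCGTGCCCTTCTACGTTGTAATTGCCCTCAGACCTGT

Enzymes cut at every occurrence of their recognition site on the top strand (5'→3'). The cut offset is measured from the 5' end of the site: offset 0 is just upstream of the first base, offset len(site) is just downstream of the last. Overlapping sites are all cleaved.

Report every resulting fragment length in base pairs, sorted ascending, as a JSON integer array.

Per-enzyme occurrences:
  SqiV TCAGAC/3: at [16, 22, 30, 50, 57, 64, 70, 79, 87, 94, 102, 111, 132, 141, 152, 172, 210] ⇒ [19, 25, 33, 53, 60, 67, 73, 82, 90, 97, 105, 114, 135, 144, 155, 175, 213]
  IvoIV TGCCC/4: at [1, 43, 126, 147, 161, 166, 180, 186, 205] ⇒ [5, 47, 130, 151, 165, 170, 184, 190, 209]

Pooled cuts: [5, 19, 25, 33, 47, 53, 60, 67, 73, 82, 90, 97, 105, 114, 130, 135, 144, 151, 155, 165, 170, 175, 184, 190, 209, 213]

Fragments:
  5→19: 14 bp
  19→25: 6 bp
  25→33: 8 bp
  33→47: 14 bp
  47→53: 6 bp
  53→60: 7 bp
  60→67: 7 bp
  67→73: 6 bp
  73→82: 9 bp
  82→90: 8 bp
  90→97: 7 bp
  97→105: 8 bp
  105→114: 9 bp
  114→130: 16 bp
  130→135: 5 bp
  135→144: 9 bp
  144→151: 7 bp
  151→155: 4 bp
  155→165: 10 bp
  165→170: 5 bp
  170→175: 5 bp
  175→184: 9 bp
  184→190: 6 bp
  190→209: 19 bp
  209→213: 4 bp
  213→5 (wrap): 220-213+5 = 12 bp

[4,4,5,5,5,6,6,6,6,7,7,7,7,8,8,8,9,9,9,9,10,12,14,14,16,19]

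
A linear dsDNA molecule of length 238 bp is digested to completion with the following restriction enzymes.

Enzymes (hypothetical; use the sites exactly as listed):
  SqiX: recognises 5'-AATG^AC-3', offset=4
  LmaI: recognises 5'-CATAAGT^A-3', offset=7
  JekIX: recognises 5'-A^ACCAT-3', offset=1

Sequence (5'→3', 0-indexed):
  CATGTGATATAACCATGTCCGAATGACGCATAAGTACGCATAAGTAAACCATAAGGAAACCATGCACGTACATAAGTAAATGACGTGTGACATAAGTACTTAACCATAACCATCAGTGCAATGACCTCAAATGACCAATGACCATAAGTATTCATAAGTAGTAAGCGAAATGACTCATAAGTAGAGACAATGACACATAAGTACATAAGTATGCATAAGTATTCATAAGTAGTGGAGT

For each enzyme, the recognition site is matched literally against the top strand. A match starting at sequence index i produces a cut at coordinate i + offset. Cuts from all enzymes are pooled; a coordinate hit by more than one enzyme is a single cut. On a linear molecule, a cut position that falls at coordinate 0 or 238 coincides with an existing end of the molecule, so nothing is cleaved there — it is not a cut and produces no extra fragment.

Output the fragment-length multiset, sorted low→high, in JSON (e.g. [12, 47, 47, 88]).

Scan for sites:
  SqiX AATGAC/4: at [21, 78, 119, 129, 136, 168, 188] ⇒ [25, 82, 123, 133, 140, 172, 192]
  LmaI CATAAGTA/7: at [28, 38, 70, 90, 142, 152, 175, 195, 203, 213, 223] ⇒ [35, 45, 77, 97, 149, 159, 182, 202, 210, 220, 230]
  JekIX AACCAT/1: at [10, 46, 57, 101, 107] ⇒ [11, 47, 58, 102, 108]

All cut coordinates (distinct, sorted): [11, 25, 35, 45, 47, 58, 77, 82, 97, 102, 108, 123, 133, 140, 149, 159, 172, 182, 192, 202, 210, 220, 230]

Fragment lengths:
  [0,11): 11 bp
  [11,25): 14 bp
  [25,35): 10 bp
  [35,45): 10 bp
  [45,47): 2 bp
  [47,58): 11 bp
  [58,77): 19 bp
  [77,82): 5 bp
  [82,97): 15 bp
  [97,102): 5 bp
  [102,108): 6 bp
  [108,123): 15 bp
  [123,133): 10 bp
  [133,140): 7 bp
  [140,149): 9 bp
  [149,159): 10 bp
  [159,172): 13 bp
  [172,182): 10 bp
  [182,192): 10 bp
  [192,202): 10 bp
  [202,210): 8 bp
  [210,220): 10 bp
  [220,230): 10 bp
  [230,238): 8 bp

[2,5,5,6,7,8,8,9,10,10,10,10,10,10,10,10,10,11,11,13,14,15,15,19]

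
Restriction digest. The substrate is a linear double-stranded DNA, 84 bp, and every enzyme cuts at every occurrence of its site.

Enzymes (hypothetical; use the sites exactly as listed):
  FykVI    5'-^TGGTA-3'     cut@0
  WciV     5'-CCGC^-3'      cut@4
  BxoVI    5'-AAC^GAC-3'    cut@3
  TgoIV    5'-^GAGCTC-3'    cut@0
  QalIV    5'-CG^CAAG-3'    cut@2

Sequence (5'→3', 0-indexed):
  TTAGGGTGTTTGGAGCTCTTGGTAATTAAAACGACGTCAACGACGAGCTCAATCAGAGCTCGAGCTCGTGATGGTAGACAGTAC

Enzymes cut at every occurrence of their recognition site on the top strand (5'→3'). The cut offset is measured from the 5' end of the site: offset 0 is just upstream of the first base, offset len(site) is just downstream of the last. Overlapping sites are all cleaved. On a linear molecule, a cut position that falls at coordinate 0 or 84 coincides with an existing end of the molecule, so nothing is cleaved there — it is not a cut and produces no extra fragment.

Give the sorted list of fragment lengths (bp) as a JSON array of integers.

[3,6,7,9,10,11,12,13,13]

Per-enzyme occurrences:
  FykVI (TGGTA, off=0): starts [19, 71] → cuts [19, 71]
  WciV (CCGC, off=4): no sites
  BxoVI (AACGAC, off=3): starts [29, 38] → cuts [32, 41]
  TgoIV (GAGCTC, off=0): starts [12, 44, 55, 61] → cuts [12, 44, 55, 61]
  QalIV (CGCAAG, off=2): no sites

Pooled cuts: [12, 19, 32, 41, 44, 55, 61, 71]

Fragment lengths:
  [0,12): 12 bp
  [12,19): 7 bp
  [19,32): 13 bp
  [32,41): 9 bp
  [41,44): 3 bp
  [44,55): 11 bp
  [55,61): 6 bp
  [61,71): 10 bp
  [71,84): 13 bp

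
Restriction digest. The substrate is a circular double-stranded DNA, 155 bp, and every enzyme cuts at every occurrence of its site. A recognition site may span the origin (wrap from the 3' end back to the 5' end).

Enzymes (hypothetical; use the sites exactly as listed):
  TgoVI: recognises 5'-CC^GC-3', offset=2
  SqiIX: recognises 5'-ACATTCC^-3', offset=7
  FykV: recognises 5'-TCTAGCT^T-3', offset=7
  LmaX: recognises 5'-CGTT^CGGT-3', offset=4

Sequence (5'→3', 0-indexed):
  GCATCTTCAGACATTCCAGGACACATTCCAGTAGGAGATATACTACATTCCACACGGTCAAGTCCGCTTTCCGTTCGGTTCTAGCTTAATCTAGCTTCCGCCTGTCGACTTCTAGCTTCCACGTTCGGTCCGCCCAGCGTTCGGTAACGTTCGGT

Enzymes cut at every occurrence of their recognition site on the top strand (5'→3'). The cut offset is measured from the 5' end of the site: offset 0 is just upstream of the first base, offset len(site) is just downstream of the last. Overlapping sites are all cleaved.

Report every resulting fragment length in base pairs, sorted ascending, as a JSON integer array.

Site scan:
  TgoVI (CCGC, off=2): starts [63, 97, 129] → cuts [65, 99, 131]
  SqiIX (ACATTCC, off=7): starts [10, 22, 44] → cuts [17, 29, 51]
  FykV (TCTAGCTT, off=7): starts [79, 89, 110] → cuts [86, 96, 117]
  LmaX (CGTTCGGT, off=4): starts [71, 121, 137, 147] → cuts [75, 125, 141, 151]

All cut coordinates (distinct, sorted): [17, 29, 51, 65, 75, 86, 96, 99, 117, 125, 131, 141, 151]

Fragment lengths:
  17→29: 12 bp
  29→51: 22 bp
  51→65: 14 bp
  65→75: 10 bp
  75→86: 11 bp
  86→96: 10 bp
  96→99: 3 bp
  99→117: 18 bp
  117→125: 8 bp
  125→131: 6 bp
  131→141: 10 bp
  141→151: 10 bp
  151→17 (wrap): 155-151+17 = 21 bp

[3,6,8,10,10,10,10,11,12,14,18,21,22]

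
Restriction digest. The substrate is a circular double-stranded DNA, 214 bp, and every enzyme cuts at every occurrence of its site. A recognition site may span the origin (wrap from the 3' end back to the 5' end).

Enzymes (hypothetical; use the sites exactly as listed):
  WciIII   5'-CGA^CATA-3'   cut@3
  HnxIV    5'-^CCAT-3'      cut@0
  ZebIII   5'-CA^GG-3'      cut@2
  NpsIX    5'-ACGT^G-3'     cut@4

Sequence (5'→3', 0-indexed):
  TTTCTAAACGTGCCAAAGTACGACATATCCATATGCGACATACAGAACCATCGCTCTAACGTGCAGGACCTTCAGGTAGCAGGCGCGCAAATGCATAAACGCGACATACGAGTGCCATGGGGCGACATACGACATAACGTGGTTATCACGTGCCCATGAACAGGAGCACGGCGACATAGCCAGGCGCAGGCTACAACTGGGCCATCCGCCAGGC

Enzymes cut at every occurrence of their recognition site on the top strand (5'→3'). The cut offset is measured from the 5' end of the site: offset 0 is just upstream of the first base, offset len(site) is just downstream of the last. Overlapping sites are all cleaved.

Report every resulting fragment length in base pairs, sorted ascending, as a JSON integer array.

[2,3,5,6,7,7,8,8,9,9,9,10,10,10,11,11,12,12,13,14,15,23]

Scan for sites:
  WciIII (CGACATA, off=3): starts [20, 35, 101, 122, 129, 171] → cuts [23, 38, 104, 125, 132, 174]
  HnxIV (CCAT, off=0): starts [28, 47, 114, 153, 201] → cuts [28, 47, 114, 153, 201]
  ZebIII (CAGG, off=2): starts [63, 72, 79, 160, 180, 186, 209] → cuts [65, 74, 81, 162, 182, 188, 211]
  NpsIX (ACGTG, off=4): starts [7, 58, 136, 147] → cuts [11, 62, 140, 151]

Pooled cuts: [11, 23, 28, 38, 47, 62, 65, 74, 81, 104, 114, 125, 132, 140, 151, 153, 162, 174, 182, 188, 201, 211]

Fragment lengths:
  11→23: 12 bp
  23→28: 5 bp
  28→38: 10 bp
  38→47: 9 bp
  47→62: 15 bp
  62→65: 3 bp
  65→74: 9 bp
  74→81: 7 bp
  81→104: 23 bp
  104→114: 10 bp
  114→125: 11 bp
  125→132: 7 bp
  132→140: 8 bp
  140→151: 11 bp
  151→153: 2 bp
  153→162: 9 bp
  162→174: 12 bp
  174→182: 8 bp
  182→188: 6 bp
  188→201: 13 bp
  201→211: 10 bp
  211→11 (wrap): 214-211+11 = 14 bp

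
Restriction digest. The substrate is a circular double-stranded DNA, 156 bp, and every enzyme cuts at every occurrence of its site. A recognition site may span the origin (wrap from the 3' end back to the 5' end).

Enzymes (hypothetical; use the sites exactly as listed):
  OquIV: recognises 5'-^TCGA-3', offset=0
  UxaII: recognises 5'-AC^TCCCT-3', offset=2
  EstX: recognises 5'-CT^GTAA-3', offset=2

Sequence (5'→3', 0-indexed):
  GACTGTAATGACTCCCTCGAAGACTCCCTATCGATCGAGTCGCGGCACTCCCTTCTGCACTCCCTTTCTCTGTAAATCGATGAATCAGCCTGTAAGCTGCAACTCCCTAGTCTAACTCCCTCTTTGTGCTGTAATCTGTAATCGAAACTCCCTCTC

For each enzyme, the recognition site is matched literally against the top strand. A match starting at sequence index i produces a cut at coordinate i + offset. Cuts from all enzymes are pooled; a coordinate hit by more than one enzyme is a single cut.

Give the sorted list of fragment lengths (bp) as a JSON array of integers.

Scan for sites:
  OquIV TCGA/0: at [16, 30, 34, 76, 141, 154] ⇒ [16, 30, 34, 76, 141, 154]
  UxaII ACTCCCT/2: at [10, 22, 46, 58, 101, 114, 146] ⇒ [12, 24, 48, 60, 103, 116, 148]
  EstX CTGTAA/2: at [2, 69, 89, 128, 135] ⇒ [4, 71, 91, 130, 137]

Pooled cuts: [4, 12, 16, 24, 30, 34, 48, 60, 71, 76, 91, 103, 116, 130, 137, 141, 148, 154]

Fragment lengths:
  4→12: 8 bp
  12→16: 4 bp
  16→24: 8 bp
  24→30: 6 bp
  30→34: 4 bp
  34→48: 14 bp
  48→60: 12 bp
  60→71: 11 bp
  71→76: 5 bp
  76→91: 15 bp
  91→103: 12 bp
  103→116: 13 bp
  116→130: 14 bp
  130→137: 7 bp
  137→141: 4 bp
  141→148: 7 bp
  148→154: 6 bp
  154→4 (wrap): 156-154+4 = 6 bp

[4,4,4,5,6,6,6,7,7,8,8,11,12,12,13,14,14,15]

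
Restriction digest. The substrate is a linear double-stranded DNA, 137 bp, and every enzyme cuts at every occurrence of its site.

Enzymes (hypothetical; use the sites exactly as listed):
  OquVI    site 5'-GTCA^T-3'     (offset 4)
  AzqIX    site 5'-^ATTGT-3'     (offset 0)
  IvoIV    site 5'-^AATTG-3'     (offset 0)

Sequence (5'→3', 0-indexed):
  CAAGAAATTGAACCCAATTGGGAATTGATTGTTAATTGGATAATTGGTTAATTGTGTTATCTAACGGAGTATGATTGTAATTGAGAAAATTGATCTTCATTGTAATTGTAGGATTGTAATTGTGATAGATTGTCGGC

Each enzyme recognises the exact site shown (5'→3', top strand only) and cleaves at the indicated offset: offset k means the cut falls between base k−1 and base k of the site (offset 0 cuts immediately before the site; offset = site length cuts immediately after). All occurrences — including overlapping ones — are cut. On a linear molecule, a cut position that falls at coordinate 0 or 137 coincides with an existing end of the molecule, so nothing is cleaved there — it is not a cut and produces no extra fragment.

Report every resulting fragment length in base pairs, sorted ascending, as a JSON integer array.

[1,1,1,5,5,5,5,5,6,7,8,8,8,9,9,10,10,11,23]

Site scan:
  OquVI (GTCAT, off=4): no sites
  AzqIX (ATTGT, off=0): starts [27, 50, 73, 98, 104, 112, 118, 128] → cuts [27, 50, 73, 98, 104, 112, 118, 128]
  IvoIV (AATTG, off=0): starts [5, 15, 22, 33, 41, 49, 78, 87, 103, 117] → cuts [5, 15, 22, 33, 41, 49, 78, 87, 103, 117]

All cut coordinates (distinct, sorted): [5, 15, 22, 27, 33, 41, 49, 50, 73, 78, 87, 98, 103, 104, 112, 117, 118, 128]

Fragments:
  [0,5): 5 bp
  [5,15): 10 bp
  [15,22): 7 bp
  [22,27): 5 bp
  [27,33): 6 bp
  [33,41): 8 bp
  [41,49): 8 bp
  [49,50): 1 bp
  [50,73): 23 bp
  [73,78): 5 bp
  [78,87): 9 bp
  [87,98): 11 bp
  [98,103): 5 bp
  [103,104): 1 bp
  [104,112): 8 bp
  [112,117): 5 bp
  [117,118): 1 bp
  [118,128): 10 bp
  [128,137): 9 bp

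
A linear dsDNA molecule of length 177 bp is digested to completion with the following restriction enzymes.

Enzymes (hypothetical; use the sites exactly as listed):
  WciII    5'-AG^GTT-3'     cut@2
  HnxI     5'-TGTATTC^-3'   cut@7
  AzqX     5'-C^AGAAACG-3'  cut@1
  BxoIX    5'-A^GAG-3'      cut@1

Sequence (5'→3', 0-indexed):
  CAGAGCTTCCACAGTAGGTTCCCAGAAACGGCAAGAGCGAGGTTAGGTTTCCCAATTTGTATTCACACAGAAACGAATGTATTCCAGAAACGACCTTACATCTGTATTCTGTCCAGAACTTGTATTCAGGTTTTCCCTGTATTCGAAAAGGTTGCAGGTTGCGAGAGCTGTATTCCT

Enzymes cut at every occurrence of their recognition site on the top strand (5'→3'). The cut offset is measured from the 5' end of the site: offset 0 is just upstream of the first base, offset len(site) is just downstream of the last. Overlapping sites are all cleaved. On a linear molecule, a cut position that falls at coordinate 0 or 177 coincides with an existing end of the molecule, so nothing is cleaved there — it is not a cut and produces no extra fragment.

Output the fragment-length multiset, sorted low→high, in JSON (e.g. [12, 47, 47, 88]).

Scan for sites:
  WciII (AGGTT, off=2): starts [15, 39, 44, 127, 148, 155] → cuts [17, 41, 46, 129, 150, 157]
  HnxI (TGTATTC, off=7): starts [57, 77, 102, 120, 137, 168] → cuts [64, 84, 109, 127, 144, 175]
  AzqX (CAGAAACG, off=1): starts [22, 67, 84] → cuts [23, 68, 85]
  BxoIX (AGAG, off=1): starts [1, 33, 163] → cuts [2, 34, 164]

Pooled cuts: [2, 17, 23, 34, 41, 46, 64, 68, 84, 85, 109, 127, 129, 144, 150, 157, 164, 175]

Fragments:
  [0,2): 2 bp
  [2,17): 15 bp
  [17,23): 6 bp
  [23,34): 11 bp
  [34,41): 7 bp
  [41,46): 5 bp
  [46,64): 18 bp
  [64,68): 4 bp
  [68,84): 16 bp
  [84,85): 1 bp
  [85,109): 24 bp
  [109,127): 18 bp
  [127,129): 2 bp
  [129,144): 15 bp
  [144,150): 6 bp
  [150,157): 7 bp
  [157,164): 7 bp
  [164,175): 11 bp
  [175,177): 2 bp

[1,2,2,2,4,5,6,6,7,7,7,11,11,15,15,16,18,18,24]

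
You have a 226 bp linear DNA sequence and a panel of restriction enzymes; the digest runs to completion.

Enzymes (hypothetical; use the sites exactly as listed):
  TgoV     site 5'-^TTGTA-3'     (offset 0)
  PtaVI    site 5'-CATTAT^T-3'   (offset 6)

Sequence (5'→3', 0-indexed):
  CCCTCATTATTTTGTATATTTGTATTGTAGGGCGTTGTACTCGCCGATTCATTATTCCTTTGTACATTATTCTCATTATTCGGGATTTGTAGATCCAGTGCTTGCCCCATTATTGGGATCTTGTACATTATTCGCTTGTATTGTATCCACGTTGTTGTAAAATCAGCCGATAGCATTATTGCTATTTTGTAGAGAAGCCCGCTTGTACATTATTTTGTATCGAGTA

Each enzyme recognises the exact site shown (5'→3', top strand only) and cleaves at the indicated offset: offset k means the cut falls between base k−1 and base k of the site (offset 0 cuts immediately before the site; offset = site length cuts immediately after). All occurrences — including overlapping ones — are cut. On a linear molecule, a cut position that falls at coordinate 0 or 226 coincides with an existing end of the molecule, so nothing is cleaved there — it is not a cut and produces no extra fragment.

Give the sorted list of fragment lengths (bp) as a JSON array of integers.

Scan for sites:
  TgoV (TTGTA, off=0): starts [11, 19, 24, 34, 59, 86, 120, 135, 140, 154, 186, 202, 214] → cuts [11, 19, 24, 34, 59, 86, 120, 135, 140, 154, 186, 202, 214]
  PtaVI (CATTATT, off=6): starts [4, 49, 64, 73, 107, 125, 173, 207] → cuts [10, 55, 70, 79, 113, 131, 179, 213]

All cut coordinates (distinct, sorted): [10, 11, 19, 24, 34, 55, 59, 70, 79, 86, 113, 120, 131, 135, 140, 154, 179, 186, 202, 213, 214]

Fragment lengths:
  [0,10): 10 bp
  [10,11): 1 bp
  [11,19): 8 bp
  [19,24): 5 bp
  [24,34): 10 bp
  [34,55): 21 bp
  [55,59): 4 bp
  [59,70): 11 bp
  [70,79): 9 bp
  [79,86): 7 bp
  [86,113): 27 bp
  [113,120): 7 bp
  [120,131): 11 bp
  [131,135): 4 bp
  [135,140): 5 bp
  [140,154): 14 bp
  [154,179): 25 bp
  [179,186): 7 bp
  [186,202): 16 bp
  [202,213): 11 bp
  [213,214): 1 bp
  [214,226): 12 bp

[1,1,4,4,5,5,7,7,7,8,9,10,10,11,11,11,12,14,16,21,25,27]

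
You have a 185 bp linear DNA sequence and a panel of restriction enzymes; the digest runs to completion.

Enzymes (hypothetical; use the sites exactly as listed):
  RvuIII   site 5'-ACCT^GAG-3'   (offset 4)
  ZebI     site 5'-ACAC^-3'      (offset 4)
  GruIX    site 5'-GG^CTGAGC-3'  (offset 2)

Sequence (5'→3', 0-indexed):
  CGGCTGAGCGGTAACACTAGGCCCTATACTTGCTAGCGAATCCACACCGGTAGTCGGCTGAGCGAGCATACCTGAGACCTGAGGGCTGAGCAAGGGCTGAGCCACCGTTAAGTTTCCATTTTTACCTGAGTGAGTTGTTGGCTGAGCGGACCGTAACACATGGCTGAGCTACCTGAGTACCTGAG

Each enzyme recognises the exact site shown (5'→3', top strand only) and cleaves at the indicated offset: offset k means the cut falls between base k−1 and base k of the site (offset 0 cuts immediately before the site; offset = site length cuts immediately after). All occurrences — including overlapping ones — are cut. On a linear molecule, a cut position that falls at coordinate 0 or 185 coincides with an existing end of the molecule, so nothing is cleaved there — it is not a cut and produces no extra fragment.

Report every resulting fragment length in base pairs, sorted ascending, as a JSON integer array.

[3,3,4,5,7,8,10,11,11,14,14,16,18,30,31]

Per-enzyme occurrences:
  RvuIII (ACCTGAG, off=4): starts [69, 76, 123, 170, 178] → cuts [73, 80, 127, 174, 182]
  ZebI (ACAC, off=4): starts [13, 43, 155] → cuts [17, 47, 159]
  GruIX (GGCTGAGC, off=2): starts [1, 55, 83, 94, 139, 161] → cuts [3, 57, 85, 96, 141, 163]

Pooled cuts: [3, 17, 47, 57, 73, 80, 85, 96, 127, 141, 159, 163, 174, 182]

Fragment lengths:
  [0,3): 3 bp
  [3,17): 14 bp
  [17,47): 30 bp
  [47,57): 10 bp
  [57,73): 16 bp
  [73,80): 7 bp
  [80,85): 5 bp
  [85,96): 11 bp
  [96,127): 31 bp
  [127,141): 14 bp
  [141,159): 18 bp
  [159,163): 4 bp
  [163,174): 11 bp
  [174,182): 8 bp
  [182,185): 3 bp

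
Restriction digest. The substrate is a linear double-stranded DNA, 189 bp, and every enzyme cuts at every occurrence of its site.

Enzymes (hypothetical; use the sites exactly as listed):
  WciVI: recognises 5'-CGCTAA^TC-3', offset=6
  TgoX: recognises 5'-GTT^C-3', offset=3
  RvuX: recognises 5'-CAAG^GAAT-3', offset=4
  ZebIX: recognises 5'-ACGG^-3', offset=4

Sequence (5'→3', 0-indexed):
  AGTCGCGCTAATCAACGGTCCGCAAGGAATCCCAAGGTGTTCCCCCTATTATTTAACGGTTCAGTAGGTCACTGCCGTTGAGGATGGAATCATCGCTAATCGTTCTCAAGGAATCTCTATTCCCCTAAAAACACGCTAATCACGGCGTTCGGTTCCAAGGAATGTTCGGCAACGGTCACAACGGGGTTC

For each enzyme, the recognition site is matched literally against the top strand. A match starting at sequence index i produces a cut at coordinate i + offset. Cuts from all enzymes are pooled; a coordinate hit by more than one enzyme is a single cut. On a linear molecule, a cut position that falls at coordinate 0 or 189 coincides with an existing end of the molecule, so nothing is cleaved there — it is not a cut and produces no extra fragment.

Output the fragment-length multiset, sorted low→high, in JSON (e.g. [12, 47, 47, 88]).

[1,2,4,4,5,5,5,6,6,7,7,8,9,9,11,15,18,29,38]

Per-enzyme occurrences:
  WciVI CGCTAATC/6: at [5, 93, 133] ⇒ [11, 99, 139]
  TgoX GTTC/3: at [38, 58, 101, 146, 151, 163, 185] ⇒ [41, 61, 104, 149, 154, 166, 188]
  RvuX CAAGGAAT/4: at [22, 106, 155] ⇒ [26, 110, 159]
  ZebIX ACGG/4: at [14, 55, 141, 171, 180] ⇒ [18, 59, 145, 175, 184]

All cut coordinates (distinct, sorted): [11, 18, 26, 41, 59, 61, 99, 104, 110, 139, 145, 149, 154, 159, 166, 175, 184, 188]

Fragments:
  [0,11): 11 bp
  [11,18): 7 bp
  [18,26): 8 bp
  [26,41): 15 bp
  [41,59): 18 bp
  [59,61): 2 bp
  [61,99): 38 bp
  [99,104): 5 bp
  [104,110): 6 bp
  [110,139): 29 bp
  [139,145): 6 bp
  [145,149): 4 bp
  [149,154): 5 bp
  [154,159): 5 bp
  [159,166): 7 bp
  [166,175): 9 bp
  [175,184): 9 bp
  [184,188): 4 bp
  [188,189): 1 bp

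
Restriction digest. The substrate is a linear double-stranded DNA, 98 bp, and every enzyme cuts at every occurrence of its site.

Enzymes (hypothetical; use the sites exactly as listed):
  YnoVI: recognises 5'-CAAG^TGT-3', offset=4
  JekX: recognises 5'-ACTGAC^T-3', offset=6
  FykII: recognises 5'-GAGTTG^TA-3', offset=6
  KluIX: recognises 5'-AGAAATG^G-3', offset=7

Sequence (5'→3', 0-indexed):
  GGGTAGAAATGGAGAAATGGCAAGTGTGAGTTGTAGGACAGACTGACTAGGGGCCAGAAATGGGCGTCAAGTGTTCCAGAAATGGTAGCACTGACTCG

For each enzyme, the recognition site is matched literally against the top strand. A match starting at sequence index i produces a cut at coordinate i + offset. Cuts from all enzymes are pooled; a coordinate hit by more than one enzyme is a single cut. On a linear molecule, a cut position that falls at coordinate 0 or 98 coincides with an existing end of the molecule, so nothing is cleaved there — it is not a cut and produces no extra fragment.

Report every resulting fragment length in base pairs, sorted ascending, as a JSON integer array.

Scan for sites:
  YnoVI CAAGTGT/4: at [20, 67] ⇒ [24, 71]
  JekX ACTGACT/6: at [41, 89] ⇒ [47, 95]
  FykII GAGTTGTA/6: at [27] ⇒ [33]
  KluIX AGAAATGG/7: at [4, 12, 55, 77] ⇒ [11, 19, 62, 84]

Pooled cuts: [11, 19, 24, 33, 47, 62, 71, 84, 95]

Fragment lengths:
  [0,11): 11 bp
  [11,19): 8 bp
  [19,24): 5 bp
  [24,33): 9 bp
  [33,47): 14 bp
  [47,62): 15 bp
  [62,71): 9 bp
  [71,84): 13 bp
  [84,95): 11 bp
  [95,98): 3 bp

[3,5,8,9,9,11,11,13,14,15]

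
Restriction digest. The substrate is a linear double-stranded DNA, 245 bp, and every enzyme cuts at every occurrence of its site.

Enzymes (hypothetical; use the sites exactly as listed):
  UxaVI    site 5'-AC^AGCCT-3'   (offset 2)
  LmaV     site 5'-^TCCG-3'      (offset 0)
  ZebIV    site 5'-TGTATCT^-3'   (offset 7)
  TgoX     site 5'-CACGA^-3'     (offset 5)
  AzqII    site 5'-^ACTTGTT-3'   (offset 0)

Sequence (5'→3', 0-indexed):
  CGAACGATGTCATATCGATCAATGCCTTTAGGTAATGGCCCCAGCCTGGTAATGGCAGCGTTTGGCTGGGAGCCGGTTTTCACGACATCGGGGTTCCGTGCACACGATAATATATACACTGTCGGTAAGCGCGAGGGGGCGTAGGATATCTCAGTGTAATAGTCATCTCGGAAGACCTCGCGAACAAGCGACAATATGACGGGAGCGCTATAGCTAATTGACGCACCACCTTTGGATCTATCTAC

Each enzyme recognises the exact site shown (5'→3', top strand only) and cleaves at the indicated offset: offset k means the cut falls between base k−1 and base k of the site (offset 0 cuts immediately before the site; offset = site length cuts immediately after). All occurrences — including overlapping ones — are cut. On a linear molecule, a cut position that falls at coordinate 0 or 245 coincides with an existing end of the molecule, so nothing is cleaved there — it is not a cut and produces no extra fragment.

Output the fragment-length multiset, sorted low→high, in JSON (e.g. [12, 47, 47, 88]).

Scan for sites:
  UxaVI (ACAGCCT, off=2): no sites
  LmaV TCCG/0: at [94] ⇒ [94]
  ZebIV (TGTATCT, off=7): no sites
  TgoX CACGA/5: at [80, 102] ⇒ [85, 107]
  AzqII (ACTTGTT, off=0): no sites

Pooled cuts: [85, 94, 107]

Fragment lengths:
  [0,85): 85 bp
  [85,94): 9 bp
  [94,107): 13 bp
  [107,245): 138 bp

[9,13,85,138]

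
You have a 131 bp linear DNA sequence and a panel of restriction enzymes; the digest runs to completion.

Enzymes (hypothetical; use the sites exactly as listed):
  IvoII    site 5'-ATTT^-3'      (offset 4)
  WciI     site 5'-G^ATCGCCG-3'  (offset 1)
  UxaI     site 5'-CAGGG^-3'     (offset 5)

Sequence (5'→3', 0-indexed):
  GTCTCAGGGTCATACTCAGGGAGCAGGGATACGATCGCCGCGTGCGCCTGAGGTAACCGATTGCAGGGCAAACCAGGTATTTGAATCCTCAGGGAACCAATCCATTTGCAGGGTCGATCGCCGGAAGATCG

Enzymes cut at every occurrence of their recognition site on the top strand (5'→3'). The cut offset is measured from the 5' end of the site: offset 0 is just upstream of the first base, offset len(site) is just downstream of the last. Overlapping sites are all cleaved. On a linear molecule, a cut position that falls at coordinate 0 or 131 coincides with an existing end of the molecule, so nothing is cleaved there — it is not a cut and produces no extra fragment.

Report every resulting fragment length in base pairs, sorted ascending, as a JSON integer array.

[3,5,6,7,9,12,12,13,14,15,35]

Scan for sites:
  IvoII (ATTT, off=4): starts [78, 103] → cuts [82, 107]
  WciI (GATCGCCG, off=1): starts [32, 115] → cuts [33, 116]
  UxaI (CAGGG, off=5): starts [4, 16, 23, 63, 89, 108] → cuts [9, 21, 28, 68, 94, 113]

All cut coordinates (distinct, sorted): [9, 21, 28, 33, 68, 82, 94, 107, 113, 116]

Fragments:
  [0,9): 9 bp
  [9,21): 12 bp
  [21,28): 7 bp
  [28,33): 5 bp
  [33,68): 35 bp
  [68,82): 14 bp
  [82,94): 12 bp
  [94,107): 13 bp
  [107,113): 6 bp
  [113,116): 3 bp
  [116,131): 15 bp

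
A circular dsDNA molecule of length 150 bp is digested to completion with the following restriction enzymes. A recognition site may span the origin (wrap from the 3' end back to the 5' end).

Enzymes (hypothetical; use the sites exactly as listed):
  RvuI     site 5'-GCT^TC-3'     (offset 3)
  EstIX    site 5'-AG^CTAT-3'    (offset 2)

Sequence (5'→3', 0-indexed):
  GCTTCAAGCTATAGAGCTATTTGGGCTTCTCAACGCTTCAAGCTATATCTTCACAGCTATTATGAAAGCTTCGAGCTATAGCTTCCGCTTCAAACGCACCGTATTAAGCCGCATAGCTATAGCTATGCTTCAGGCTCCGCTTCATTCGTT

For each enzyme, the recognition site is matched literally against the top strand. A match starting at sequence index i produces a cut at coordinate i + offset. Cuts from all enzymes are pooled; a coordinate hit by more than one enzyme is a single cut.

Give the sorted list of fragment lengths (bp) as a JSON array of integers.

[5,5,5,6,6,7,8,8,10,11,12,12,14,14,27]

Scan for sites:
  RvuI GCTTC/3: at [0, 24, 34, 67, 80, 86, 126, 138] ⇒ [3, 27, 37, 70, 83, 89, 129, 141]
  EstIX AGCTAT/2: at [6, 14, 40, 54, 73, 114, 120] ⇒ [8, 16, 42, 56, 75, 116, 122]

Pooled cuts: [3, 8, 16, 27, 37, 42, 56, 70, 75, 83, 89, 116, 122, 129, 141]

Fragment lengths:
  3→8: 5 bp
  8→16: 8 bp
  16→27: 11 bp
  27→37: 10 bp
  37→42: 5 bp
  42→56: 14 bp
  56→70: 14 bp
  70→75: 5 bp
  75→83: 8 bp
  83→89: 6 bp
  89→116: 27 bp
  116→122: 6 bp
  122→129: 7 bp
  129→141: 12 bp
  141→3 (wrap): 150-141+3 = 12 bp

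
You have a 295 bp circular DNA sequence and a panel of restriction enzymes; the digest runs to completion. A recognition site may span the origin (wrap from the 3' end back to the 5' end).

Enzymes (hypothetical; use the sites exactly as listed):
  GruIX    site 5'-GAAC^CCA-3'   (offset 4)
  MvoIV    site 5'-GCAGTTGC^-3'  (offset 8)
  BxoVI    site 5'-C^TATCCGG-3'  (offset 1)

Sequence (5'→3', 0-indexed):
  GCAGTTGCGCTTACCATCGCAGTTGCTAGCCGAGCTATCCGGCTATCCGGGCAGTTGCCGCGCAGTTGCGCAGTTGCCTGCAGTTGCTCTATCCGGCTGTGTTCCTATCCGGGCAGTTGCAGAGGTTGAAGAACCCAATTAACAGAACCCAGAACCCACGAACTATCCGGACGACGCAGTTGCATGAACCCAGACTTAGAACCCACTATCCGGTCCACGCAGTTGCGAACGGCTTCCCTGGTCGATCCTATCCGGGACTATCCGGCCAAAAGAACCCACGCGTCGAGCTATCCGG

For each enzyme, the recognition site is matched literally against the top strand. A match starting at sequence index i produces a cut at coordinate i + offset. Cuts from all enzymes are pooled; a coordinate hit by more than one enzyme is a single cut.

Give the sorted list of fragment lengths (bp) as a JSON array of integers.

Per-enzyme occurrences:
  GruIX (GAACCCA, off=4): starts [130, 144, 151, 185, 198, 271] → cuts [134, 148, 155, 189, 202, 275]
  MvoIV (GCAGTTGC, off=8): starts [0, 18, 50, 61, 69, 79, 112, 175, 218] → cuts [8, 26, 58, 69, 77, 87, 120, 183, 226]
  BxoVI (CTATCCGG, off=1): starts [34, 42, 88, 104, 162, 205, 247, 257, 287] → cuts [35, 43, 89, 105, 163, 206, 248, 258, 288]

All cut coordinates (distinct, sorted): [8, 26, 35, 43, 58, 69, 77, 87, 89, 105, 120, 134, 148, 155, 163, 183, 189, 202, 206, 226, 248, 258, 275, 288]

Fragment lengths:
  8→26: 18 bp
  26→35: 9 bp
  35→43: 8 bp
  43→58: 15 bp
  58→69: 11 bp
  69→77: 8 bp
  77→87: 10 bp
  87→89: 2 bp
  89→105: 16 bp
  105→120: 15 bp
  120→134: 14 bp
  134→148: 14 bp
  148→155: 7 bp
  155→163: 8 bp
  163→183: 20 bp
  183→189: 6 bp
  189→202: 13 bp
  202→206: 4 bp
  206→226: 20 bp
  226→248: 22 bp
  248→258: 10 bp
  258→275: 17 bp
  275→288: 13 bp
  288→8 (wrap): 295-288+8 = 15 bp

[2,4,6,7,8,8,8,9,10,10,11,13,13,14,14,15,15,15,16,17,18,20,20,22]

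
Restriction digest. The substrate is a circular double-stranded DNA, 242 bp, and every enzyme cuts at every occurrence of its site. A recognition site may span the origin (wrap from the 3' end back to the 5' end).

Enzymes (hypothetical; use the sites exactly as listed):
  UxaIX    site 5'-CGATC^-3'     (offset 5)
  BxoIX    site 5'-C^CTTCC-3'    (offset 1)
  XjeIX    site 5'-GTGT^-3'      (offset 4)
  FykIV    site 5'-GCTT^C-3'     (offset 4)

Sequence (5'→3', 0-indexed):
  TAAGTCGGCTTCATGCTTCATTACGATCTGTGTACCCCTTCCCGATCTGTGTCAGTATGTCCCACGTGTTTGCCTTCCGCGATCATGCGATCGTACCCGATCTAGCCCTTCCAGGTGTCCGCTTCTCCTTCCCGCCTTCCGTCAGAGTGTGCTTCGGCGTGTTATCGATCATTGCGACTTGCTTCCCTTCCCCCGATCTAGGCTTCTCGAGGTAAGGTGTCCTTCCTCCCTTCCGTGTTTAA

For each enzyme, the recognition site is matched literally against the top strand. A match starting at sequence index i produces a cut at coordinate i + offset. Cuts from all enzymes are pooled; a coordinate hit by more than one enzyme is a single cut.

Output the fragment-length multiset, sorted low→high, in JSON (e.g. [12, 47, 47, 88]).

[1,2,3,4,4,4,5,5,5,6,7,7,8,8,8,8,8,9,10,10,10,11,11,12,14,15,15,15,17]

Site scan:
  UxaIX CGATC/5: at [23, 42, 79, 87, 97, 165, 193] ⇒ [28, 47, 84, 92, 102, 170, 198]
  BxoIX CCTTCC/1: at [36, 72, 106, 126, 134, 185, 220, 228] ⇒ [37, 73, 107, 127, 135, 186, 221, 229]
  XjeIX GTGT/4: at [29, 48, 65, 114, 146, 158, 216, 234] ⇒ [33, 52, 69, 118, 150, 162, 220, 238]
  FykIV GCTTC/4: at [7, 14, 120, 150, 180, 201] ⇒ [11, 18, 124, 154, 184, 205]

All cut coordinates (distinct, sorted): [11, 18, 28, 33, 37, 47, 52, 69, 73, 84, 92, 102, 107, 118, 124, 127, 135, 150, 154, 162, 170, 184, 186, 198, 205, 220, 221, 229, 238]

Fragment lengths:
  11→18: 7 bp
  18→28: 10 bp
  28→33: 5 bp
  33→37: 4 bp
  37→47: 10 bp
  47→52: 5 bp
  52→69: 17 bp
  69→73: 4 bp
  73→84: 11 bp
  84→92: 8 bp
  92→102: 10 bp
  102→107: 5 bp
  107→118: 11 bp
  118→124: 6 bp
  124→127: 3 bp
  127→135: 8 bp
  135→150: 15 bp
  150→154: 4 bp
  154→162: 8 bp
  162→170: 8 bp
  170→184: 14 bp
  184→186: 2 bp
  186→198: 12 bp
  198→205: 7 bp
  205→220: 15 bp
  220→221: 1 bp
  221→229: 8 bp
  229→238: 9 bp
  238→11 (wrap): 242-238+11 = 15 bp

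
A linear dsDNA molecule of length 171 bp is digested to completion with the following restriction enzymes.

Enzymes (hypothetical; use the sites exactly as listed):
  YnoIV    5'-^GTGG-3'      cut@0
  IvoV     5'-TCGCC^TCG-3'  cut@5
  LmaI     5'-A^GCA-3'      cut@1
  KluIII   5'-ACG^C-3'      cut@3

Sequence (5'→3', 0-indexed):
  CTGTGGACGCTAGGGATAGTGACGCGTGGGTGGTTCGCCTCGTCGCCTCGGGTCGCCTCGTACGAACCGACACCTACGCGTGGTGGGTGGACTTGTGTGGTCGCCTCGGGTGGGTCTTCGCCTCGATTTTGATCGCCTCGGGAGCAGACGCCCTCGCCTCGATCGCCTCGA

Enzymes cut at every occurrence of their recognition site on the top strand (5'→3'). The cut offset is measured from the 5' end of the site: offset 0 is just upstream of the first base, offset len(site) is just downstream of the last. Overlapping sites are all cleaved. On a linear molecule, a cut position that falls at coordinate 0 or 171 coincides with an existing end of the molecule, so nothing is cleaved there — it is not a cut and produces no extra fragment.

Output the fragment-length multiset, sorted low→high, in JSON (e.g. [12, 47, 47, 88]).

Scan for sites:
  YnoIV (GTGG, off=0): starts [2, 25, 29, 79, 82, 86, 96, 109] → cuts [2, 25, 29, 79, 82, 86, 96, 109]
  IvoV (TCGCCTCG, off=5): starts [34, 42, 52, 100, 117, 132, 153, 162] → cuts [39, 47, 57, 105, 122, 137, 158, 167]
  LmaI (AGCA, off=1): starts [142] → cuts [143]
  KluIII (ACGC, off=3): starts [6, 21, 75, 147] → cuts [9, 24, 78, 150]

Pooled cuts: [2, 9, 24, 25, 29, 39, 47, 57, 78, 79, 82, 86, 96, 105, 109, 122, 137, 143, 150, 158, 167]

Fragment lengths:
  [0,2): 2 bp
  [2,9): 7 bp
  [9,24): 15 bp
  [24,25): 1 bp
  [25,29): 4 bp
  [29,39): 10 bp
  [39,47): 8 bp
  [47,57): 10 bp
  [57,78): 21 bp
  [78,79): 1 bp
  [79,82): 3 bp
  [82,86): 4 bp
  [86,96): 10 bp
  [96,105): 9 bp
  [105,109): 4 bp
  [109,122): 13 bp
  [122,137): 15 bp
  [137,143): 6 bp
  [143,150): 7 bp
  [150,158): 8 bp
  [158,167): 9 bp
  [167,171): 4 bp

[1,1,2,3,4,4,4,4,6,7,7,8,8,9,9,10,10,10,13,15,15,21]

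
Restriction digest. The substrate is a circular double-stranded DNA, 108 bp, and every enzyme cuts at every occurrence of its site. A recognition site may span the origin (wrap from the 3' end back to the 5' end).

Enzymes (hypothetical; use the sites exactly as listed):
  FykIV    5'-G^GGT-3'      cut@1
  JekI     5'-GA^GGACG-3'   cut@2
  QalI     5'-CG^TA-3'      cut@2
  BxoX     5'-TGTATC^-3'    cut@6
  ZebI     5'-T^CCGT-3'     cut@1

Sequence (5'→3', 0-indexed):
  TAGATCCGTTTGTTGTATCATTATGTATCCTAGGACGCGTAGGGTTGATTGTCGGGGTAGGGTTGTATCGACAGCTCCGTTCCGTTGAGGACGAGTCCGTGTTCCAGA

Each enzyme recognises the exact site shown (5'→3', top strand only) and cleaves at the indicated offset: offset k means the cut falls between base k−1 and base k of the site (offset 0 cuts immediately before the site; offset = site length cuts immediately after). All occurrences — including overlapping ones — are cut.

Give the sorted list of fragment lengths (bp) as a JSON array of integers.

[3,5,5,7,7,8,9,10,10,13,14,17]

Scan for sites:
  FykIV GGGT/1: at [41, 54, 59] ⇒ [42, 55, 60]
  JekI GAGGACG/2: at [86] ⇒ [88]
  QalI CGTA/2: at [37] ⇒ [39]
  BxoX TGTATC/6: at [13, 23, 63] ⇒ [19, 29, 69]
  ZebI TCCGT/1: at [4, 75, 80, 95] ⇒ [5, 76, 81, 96]

Pooled cuts: [5, 19, 29, 39, 42, 55, 60, 69, 76, 81, 88, 96]

Fragments:
  5→19: 14 bp
  19→29: 10 bp
  29→39: 10 bp
  39→42: 3 bp
  42→55: 13 bp
  55→60: 5 bp
  60→69: 9 bp
  69→76: 7 bp
  76→81: 5 bp
  81→88: 7 bp
  88→96: 8 bp
  96→5 (wrap): 108-96+5 = 17 bp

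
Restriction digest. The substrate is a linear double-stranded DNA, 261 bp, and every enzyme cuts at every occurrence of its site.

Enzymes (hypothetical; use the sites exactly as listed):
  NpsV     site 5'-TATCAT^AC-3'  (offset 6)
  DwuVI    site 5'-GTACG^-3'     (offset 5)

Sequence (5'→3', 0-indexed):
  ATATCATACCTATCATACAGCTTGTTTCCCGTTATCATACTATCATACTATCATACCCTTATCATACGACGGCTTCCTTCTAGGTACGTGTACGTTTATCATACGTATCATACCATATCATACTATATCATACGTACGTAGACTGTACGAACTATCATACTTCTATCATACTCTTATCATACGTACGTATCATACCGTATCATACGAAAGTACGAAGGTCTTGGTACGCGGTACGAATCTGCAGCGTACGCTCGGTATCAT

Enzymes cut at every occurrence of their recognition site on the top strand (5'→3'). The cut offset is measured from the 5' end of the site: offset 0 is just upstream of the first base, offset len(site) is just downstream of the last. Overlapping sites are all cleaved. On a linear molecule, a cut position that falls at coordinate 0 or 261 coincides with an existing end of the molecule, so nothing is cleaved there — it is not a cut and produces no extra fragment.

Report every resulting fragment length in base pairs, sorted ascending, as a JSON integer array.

Per-enzyme occurrences:
  NpsV TATCATAC/6: at [1, 10, 32, 40, 48, 59, 96, 105, 115, 125, 152, 163, 174, 187, 197] ⇒ [7, 16, 38, 46, 54, 65, 102, 111, 121, 131, 158, 169, 180, 193, 203]
  DwuVI GTACG/5: at [83, 89, 133, 144, 182, 209, 223, 230, 245] ⇒ [88, 94, 138, 149, 187, 214, 228, 235, 250]

All cut coordinates (distinct, sorted): [7, 16, 38, 46, 54, 65, 88, 94, 102, 111, 121, 131, 138, 149, 158, 169, 180, 187, 193, 203, 214, 228, 235, 250]

Fragment lengths:
  [0,7): 7 bp
  [7,16): 9 bp
  [16,38): 22 bp
  [38,46): 8 bp
  [46,54): 8 bp
  [54,65): 11 bp
  [65,88): 23 bp
  [88,94): 6 bp
  [94,102): 8 bp
  [102,111): 9 bp
  [111,121): 10 bp
  [121,131): 10 bp
  [131,138): 7 bp
  [138,149): 11 bp
  [149,158): 9 bp
  [158,169): 11 bp
  [169,180): 11 bp
  [180,187): 7 bp
  [187,193): 6 bp
  [193,203): 10 bp
  [203,214): 11 bp
  [214,228): 14 bp
  [228,235): 7 bp
  [235,250): 15 bp
  [250,261): 11 bp

[6,6,7,7,7,7,8,8,8,9,9,9,10,10,10,11,11,11,11,11,11,14,15,22,23]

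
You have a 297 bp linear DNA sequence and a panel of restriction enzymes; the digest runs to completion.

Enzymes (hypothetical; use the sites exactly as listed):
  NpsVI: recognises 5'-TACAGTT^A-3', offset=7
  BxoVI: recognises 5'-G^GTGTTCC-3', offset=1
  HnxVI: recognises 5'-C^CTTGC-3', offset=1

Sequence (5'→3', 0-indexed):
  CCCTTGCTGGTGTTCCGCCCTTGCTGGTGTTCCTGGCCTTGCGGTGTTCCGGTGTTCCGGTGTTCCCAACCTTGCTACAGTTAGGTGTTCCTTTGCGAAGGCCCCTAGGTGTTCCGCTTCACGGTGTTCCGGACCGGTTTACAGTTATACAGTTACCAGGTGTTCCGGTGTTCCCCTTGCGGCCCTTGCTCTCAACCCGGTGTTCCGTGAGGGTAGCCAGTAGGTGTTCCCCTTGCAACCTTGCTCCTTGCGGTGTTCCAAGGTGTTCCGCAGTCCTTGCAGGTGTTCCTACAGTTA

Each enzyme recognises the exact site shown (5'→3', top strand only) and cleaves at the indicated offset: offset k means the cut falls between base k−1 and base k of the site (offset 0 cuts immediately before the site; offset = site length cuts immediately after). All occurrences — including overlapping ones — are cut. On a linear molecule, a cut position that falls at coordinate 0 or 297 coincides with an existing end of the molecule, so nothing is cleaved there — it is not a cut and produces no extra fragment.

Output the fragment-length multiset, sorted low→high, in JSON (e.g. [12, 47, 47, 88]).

[1,2,2,5,6,6,7,7,7,7,8,8,8,8,8,8,8,9,10,10,11,11,12,13,14,15,15,23,24,24]

Site scan:
  NpsVI TACAGTTA/7: at [75, 139, 147, 289] ⇒ [82, 146, 154, 296]
  BxoVI GGTGTTCC/1: at [8, 25, 42, 50, 58, 83, 107, 122, 158, 166, 198, 222, 251, 261, 281] ⇒ [9, 26, 43, 51, 59, 84, 108, 123, 159, 167, 199, 223, 252, 262, 282]
  HnxVI CCTTGC/1: at [1, 18, 36, 69, 174, 183, 230, 238, 245, 274] ⇒ [2, 19, 37, 70, 175, 184, 231, 239, 246, 275]

Pooled cuts: [2, 9, 19, 26, 37, 43, 51, 59, 70, 82, 84, 108, 123, 146, 154, 159, 167, 175, 184, 199, 223, 231, 239, 246, 252, 262, 275, 282, 296]

Fragment lengths:
  [0,2): 2 bp
  [2,9): 7 bp
  [9,19): 10 bp
  [19,26): 7 bp
  [26,37): 11 bp
  [37,43): 6 bp
  [43,51): 8 bp
  [51,59): 8 bp
  [59,70): 11 bp
  [70,82): 12 bp
  [82,84): 2 bp
  [84,108): 24 bp
  [108,123): 15 bp
  [123,146): 23 bp
  [146,154): 8 bp
  [154,159): 5 bp
  [159,167): 8 bp
  [167,175): 8 bp
  [175,184): 9 bp
  [184,199): 15 bp
  [199,223): 24 bp
  [223,231): 8 bp
  [231,239): 8 bp
  [239,246): 7 bp
  [246,252): 6 bp
  [252,262): 10 bp
  [262,275): 13 bp
  [275,282): 7 bp
  [282,296): 14 bp
  [296,297): 1 bp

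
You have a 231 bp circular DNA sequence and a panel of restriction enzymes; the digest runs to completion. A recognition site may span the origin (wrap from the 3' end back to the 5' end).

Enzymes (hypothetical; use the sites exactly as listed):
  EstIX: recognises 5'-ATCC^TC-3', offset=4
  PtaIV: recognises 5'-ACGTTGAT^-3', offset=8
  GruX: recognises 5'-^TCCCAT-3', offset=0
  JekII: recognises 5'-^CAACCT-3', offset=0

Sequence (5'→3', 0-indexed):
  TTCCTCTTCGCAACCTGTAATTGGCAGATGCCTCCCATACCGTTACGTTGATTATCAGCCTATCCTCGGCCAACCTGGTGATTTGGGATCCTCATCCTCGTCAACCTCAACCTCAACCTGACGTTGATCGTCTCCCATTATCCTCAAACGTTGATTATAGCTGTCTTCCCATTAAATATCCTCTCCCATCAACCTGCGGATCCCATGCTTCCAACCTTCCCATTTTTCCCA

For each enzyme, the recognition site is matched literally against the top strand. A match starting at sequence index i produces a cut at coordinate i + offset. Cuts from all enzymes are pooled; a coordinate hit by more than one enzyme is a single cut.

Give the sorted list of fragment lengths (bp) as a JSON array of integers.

[2,4,4,5,6,6,6,6,6,9,11,11,11,11,12,13,15,15,15,20,21,22]

Scan for sites:
  EstIX ATCCTC/4: at [61, 87, 93, 139, 177] ⇒ [65, 91, 97, 143, 181]
  PtaIV ACGTTGAT/8: at [44, 120, 147] ⇒ [52, 128, 155]
  GruX TCCCAT/0: at [32, 132, 166, 183, 200, 217, 226] ⇒ [32, 132, 166, 183, 200, 217, 226]
  JekII CAACCT/0: at [10, 70, 101, 107, 113, 189, 211] ⇒ [10, 70, 101, 107, 113, 189, 211]

All cut coordinates (distinct, sorted): [10, 32, 52, 65, 70, 91, 97, 101, 107, 113, 128, 132, 143, 155, 166, 181, 183, 189, 200, 211, 217, 226]

Fragments:
  10→32: 22 bp
  32→52: 20 bp
  52→65: 13 bp
  65→70: 5 bp
  70→91: 21 bp
  91→97: 6 bp
  97→101: 4 bp
  101→107: 6 bp
  107→113: 6 bp
  113→128: 15 bp
  128→132: 4 bp
  132→143: 11 bp
  143→155: 12 bp
  155→166: 11 bp
  166→181: 15 bp
  181→183: 2 bp
  183→189: 6 bp
  189→200: 11 bp
  200→211: 11 bp
  211→217: 6 bp
  217→226: 9 bp
  226→10 (wrap): 231-226+10 = 15 bp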